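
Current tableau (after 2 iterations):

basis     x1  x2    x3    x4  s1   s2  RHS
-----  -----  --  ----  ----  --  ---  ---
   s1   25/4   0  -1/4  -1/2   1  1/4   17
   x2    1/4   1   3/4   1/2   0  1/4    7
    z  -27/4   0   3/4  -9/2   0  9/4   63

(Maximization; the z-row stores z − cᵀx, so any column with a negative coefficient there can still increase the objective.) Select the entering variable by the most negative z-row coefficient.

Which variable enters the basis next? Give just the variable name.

x1

Objective-row coefficients: x1: -27/4, x2: 0, x3: 3/4, x4: -9/2, s1: 0, s2: 9/4.
The most negative is -27/4 in column x1, so x1 enters.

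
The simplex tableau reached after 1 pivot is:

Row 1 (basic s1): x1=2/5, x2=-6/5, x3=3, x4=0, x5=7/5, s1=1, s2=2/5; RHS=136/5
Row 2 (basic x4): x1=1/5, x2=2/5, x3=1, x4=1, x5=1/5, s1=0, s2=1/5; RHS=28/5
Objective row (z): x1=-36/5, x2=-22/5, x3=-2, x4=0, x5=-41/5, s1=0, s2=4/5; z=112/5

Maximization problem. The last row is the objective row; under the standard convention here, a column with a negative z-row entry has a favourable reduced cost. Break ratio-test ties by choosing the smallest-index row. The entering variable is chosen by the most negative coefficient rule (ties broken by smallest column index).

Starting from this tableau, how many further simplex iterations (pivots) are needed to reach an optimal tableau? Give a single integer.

3

pivot: x5 in, s1 out → z = 1272/7
pivot: x2 in, x4 out → z = 216
pivot: x1 in, x2 out → z = 240
No improving column remains; optimal.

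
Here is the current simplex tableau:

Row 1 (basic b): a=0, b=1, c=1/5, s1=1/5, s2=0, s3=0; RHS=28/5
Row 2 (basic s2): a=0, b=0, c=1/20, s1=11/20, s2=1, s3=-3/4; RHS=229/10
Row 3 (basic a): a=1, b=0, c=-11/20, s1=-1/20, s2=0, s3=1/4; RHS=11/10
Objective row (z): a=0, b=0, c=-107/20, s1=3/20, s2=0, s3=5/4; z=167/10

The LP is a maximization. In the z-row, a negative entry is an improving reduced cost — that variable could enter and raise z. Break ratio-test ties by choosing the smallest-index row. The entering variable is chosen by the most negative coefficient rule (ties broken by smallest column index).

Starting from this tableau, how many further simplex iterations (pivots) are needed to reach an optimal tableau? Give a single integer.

pivot: c in, b out → z = 333/2
No improving column remains; optimal.

1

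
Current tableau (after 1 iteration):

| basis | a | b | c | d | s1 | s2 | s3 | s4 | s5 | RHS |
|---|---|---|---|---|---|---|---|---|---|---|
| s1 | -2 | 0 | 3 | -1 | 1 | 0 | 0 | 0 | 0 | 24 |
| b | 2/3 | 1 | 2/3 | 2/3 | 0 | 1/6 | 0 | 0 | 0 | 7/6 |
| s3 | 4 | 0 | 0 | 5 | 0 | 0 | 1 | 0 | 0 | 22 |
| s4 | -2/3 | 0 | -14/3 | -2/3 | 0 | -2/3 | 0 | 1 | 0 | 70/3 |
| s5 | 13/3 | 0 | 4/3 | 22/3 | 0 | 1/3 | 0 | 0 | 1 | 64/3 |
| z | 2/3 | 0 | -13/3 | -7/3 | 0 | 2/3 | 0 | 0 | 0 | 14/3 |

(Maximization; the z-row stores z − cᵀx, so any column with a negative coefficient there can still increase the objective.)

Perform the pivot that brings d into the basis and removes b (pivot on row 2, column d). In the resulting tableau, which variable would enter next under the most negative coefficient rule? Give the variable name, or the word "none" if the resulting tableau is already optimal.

Pivot element 2/3. New z-row = old z-row − (-7/3)·(row 2/(2/3)).
Updated z-row coefficients: a: 3, b: 7/2, c: -2, d: 0, s1: 0, s2: 5/4, s3: 0, s4: 0, s5: 0.
The most negative is -2 in column c, so c would enter next.

c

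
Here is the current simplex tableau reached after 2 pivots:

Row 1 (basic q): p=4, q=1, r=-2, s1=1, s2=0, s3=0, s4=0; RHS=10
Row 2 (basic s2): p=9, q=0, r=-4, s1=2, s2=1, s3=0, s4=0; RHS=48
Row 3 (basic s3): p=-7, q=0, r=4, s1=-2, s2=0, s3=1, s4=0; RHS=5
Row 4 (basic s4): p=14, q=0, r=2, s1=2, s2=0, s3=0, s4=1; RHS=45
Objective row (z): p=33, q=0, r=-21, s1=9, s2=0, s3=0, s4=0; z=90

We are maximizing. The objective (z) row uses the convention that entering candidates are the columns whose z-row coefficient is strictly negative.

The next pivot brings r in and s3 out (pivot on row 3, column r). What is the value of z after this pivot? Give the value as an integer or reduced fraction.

465/4

Minimum ratio for r: 5/4 = 5/4.
z changes by −(z-row coeff of r)·ratio = −(-21)·(5/4) = 105/4.
New z = 90 + (105/4) = 465/4.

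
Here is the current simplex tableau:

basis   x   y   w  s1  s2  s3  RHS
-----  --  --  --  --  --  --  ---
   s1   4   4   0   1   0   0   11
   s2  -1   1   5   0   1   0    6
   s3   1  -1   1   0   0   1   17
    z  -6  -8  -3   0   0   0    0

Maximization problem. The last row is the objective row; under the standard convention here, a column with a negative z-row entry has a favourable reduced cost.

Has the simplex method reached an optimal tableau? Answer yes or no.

Column x has objective-row coefficient -6, which is negative; an improving pivot exists, so not yet optimal.

no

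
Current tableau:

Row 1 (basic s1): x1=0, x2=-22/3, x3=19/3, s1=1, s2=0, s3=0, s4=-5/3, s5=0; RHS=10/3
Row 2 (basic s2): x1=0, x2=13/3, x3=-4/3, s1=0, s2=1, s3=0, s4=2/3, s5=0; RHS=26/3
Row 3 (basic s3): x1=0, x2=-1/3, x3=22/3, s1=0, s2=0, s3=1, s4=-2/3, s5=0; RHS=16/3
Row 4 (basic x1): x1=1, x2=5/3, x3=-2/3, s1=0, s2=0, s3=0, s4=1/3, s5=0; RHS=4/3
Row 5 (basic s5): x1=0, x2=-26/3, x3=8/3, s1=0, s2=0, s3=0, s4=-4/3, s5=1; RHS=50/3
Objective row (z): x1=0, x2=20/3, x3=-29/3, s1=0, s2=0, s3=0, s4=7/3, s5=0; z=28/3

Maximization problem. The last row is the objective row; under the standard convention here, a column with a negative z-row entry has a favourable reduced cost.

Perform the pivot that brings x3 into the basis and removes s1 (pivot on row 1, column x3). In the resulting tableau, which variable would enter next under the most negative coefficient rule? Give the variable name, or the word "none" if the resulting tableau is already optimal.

x2

Pivot element 19/3. New z-row = old z-row − (-29/3)·(row 1/(19/3)).
Updated z-row coefficients: x1: 0, x2: -86/19, x3: 0, s1: 29/19, s2: 0, s3: 0, s4: -4/19, s5: 0.
The most negative is -86/19 in column x2, so x2 would enter next.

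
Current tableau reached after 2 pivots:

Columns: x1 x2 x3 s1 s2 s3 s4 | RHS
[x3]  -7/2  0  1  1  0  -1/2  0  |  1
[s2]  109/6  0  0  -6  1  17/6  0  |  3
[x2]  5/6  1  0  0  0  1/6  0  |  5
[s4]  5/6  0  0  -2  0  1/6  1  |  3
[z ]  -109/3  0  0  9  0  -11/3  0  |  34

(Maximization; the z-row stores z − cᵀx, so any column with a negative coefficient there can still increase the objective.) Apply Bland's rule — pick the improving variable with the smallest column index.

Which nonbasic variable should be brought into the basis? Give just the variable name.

Objective-row coefficients: x1: -109/3, x2: 0, x3: 0, s1: 9, s2: 0, s3: -11/3, s4: 0.
Improving columns: x1, s3. Bland's rule picks the smallest column index → x1.

x1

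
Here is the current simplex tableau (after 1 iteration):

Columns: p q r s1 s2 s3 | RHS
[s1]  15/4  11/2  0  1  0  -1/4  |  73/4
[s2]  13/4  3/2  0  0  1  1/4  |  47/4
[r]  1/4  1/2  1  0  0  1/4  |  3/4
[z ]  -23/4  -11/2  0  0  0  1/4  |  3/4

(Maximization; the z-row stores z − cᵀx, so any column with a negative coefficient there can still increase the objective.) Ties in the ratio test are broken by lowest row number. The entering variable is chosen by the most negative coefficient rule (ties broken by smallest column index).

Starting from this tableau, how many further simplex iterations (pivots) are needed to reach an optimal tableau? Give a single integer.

pivot: p in, r out → z = 18
No improving column remains; optimal.

1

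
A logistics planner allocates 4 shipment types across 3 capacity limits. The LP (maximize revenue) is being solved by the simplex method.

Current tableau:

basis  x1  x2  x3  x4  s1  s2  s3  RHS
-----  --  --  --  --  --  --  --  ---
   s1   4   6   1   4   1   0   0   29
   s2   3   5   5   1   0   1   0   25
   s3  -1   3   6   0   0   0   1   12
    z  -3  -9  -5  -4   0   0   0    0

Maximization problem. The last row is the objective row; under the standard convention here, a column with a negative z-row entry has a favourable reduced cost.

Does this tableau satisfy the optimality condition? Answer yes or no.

no

Column x1 has objective-row coefficient -3, which is negative; an improving pivot exists, so not yet optimal.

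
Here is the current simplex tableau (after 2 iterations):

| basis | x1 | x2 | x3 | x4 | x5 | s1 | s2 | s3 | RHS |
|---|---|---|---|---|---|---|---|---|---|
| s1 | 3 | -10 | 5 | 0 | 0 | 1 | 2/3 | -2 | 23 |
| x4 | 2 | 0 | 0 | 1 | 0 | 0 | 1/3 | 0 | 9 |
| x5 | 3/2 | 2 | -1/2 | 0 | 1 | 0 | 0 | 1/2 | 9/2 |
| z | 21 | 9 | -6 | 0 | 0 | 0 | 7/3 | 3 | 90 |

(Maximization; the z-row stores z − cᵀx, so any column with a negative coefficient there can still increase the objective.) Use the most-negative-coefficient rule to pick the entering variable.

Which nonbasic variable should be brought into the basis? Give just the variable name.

x3

Objective-row coefficients: x1: 21, x2: 9, x3: -6, x4: 0, x5: 0, s1: 0, s2: 7/3, s3: 3.
The most negative is -6 in column x3, so x3 enters.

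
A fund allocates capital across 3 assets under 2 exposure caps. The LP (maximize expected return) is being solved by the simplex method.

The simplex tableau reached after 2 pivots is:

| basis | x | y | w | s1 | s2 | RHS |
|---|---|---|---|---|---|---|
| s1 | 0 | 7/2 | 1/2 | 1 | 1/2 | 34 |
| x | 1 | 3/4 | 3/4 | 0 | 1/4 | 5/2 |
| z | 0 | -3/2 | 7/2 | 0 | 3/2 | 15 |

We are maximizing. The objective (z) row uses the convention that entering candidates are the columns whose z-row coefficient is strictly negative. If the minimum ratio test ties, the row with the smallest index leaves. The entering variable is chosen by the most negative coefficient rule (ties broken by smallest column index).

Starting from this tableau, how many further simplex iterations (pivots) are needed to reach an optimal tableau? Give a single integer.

1

pivot: y in, x out → z = 20
No improving column remains; optimal.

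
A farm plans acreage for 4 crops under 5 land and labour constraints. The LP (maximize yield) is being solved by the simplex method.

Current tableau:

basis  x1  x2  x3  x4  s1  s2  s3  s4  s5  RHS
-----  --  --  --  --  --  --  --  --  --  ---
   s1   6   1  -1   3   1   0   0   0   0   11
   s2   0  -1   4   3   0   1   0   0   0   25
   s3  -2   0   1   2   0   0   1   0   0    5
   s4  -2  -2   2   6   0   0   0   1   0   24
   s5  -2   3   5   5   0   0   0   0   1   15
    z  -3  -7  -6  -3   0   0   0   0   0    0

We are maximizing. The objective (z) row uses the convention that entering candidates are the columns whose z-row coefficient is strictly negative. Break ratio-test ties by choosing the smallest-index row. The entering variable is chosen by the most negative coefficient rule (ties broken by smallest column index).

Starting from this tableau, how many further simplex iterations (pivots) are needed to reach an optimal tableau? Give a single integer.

2

pivot: x2 in, s5 out → z = 35
pivot: x1 in, s1 out → z = 419/10
No improving column remains; optimal.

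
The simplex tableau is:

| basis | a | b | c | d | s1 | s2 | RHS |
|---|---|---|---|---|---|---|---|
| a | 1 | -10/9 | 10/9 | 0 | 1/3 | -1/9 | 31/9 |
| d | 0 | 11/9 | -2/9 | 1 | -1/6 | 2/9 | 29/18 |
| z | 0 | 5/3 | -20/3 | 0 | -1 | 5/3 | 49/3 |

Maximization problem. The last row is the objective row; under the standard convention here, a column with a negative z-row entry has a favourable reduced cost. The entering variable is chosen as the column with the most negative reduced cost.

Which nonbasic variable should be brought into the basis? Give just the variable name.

c

Objective-row coefficients: a: 0, b: 5/3, c: -20/3, d: 0, s1: -1, s2: 5/3.
The most negative is -20/3 in column c, so c enters.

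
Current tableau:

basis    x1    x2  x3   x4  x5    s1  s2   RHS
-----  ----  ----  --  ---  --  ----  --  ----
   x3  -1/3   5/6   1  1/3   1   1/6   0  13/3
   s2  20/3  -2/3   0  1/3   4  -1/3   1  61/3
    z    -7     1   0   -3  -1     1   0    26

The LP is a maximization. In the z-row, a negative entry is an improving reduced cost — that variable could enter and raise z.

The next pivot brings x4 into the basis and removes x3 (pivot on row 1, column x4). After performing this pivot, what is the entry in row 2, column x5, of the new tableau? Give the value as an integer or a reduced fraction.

Pivot element is row 1, column x4: 1/3.
Normalize row 1: new (row 1, x5) = 1/(1/3) = 3.
row 2 ← row 2 − (1/3)·(new row 1): 4 − (1/3)·3 = 3.

3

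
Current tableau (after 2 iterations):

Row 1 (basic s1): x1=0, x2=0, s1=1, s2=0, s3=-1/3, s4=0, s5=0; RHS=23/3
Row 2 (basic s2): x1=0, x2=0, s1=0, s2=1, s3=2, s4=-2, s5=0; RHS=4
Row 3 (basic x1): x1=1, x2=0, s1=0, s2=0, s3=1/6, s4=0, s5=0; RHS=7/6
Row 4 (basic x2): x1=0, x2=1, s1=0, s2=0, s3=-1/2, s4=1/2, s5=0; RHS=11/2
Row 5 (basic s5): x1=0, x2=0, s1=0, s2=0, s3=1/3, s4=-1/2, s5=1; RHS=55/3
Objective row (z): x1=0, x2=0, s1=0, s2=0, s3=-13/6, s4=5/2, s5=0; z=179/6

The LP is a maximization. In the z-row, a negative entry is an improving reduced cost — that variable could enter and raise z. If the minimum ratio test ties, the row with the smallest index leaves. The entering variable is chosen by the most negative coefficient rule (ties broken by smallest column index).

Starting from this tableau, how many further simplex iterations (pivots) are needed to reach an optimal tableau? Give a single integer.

1

pivot: s3 in, s2 out → z = 205/6
No improving column remains; optimal.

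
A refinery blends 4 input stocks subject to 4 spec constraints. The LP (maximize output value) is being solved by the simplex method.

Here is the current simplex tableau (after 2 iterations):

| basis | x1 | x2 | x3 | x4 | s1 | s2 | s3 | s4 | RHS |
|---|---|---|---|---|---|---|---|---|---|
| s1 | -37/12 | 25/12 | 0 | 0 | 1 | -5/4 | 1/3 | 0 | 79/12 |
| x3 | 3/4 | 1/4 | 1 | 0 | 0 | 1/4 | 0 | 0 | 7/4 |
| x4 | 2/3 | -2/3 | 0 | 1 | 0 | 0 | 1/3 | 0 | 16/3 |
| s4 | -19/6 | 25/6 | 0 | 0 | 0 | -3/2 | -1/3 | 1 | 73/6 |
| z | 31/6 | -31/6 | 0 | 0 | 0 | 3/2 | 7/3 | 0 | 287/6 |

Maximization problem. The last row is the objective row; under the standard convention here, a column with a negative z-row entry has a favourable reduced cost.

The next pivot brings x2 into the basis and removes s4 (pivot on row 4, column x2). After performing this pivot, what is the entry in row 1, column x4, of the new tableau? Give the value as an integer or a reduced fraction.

0

Pivot element is row 4, column x2: 25/6.
Normalize row 4: new (row 4, x4) = 0/(25/6) = 0.
row 1 ← row 1 − (25/12)·(new row 4): 0 − (25/12)·0 = 0.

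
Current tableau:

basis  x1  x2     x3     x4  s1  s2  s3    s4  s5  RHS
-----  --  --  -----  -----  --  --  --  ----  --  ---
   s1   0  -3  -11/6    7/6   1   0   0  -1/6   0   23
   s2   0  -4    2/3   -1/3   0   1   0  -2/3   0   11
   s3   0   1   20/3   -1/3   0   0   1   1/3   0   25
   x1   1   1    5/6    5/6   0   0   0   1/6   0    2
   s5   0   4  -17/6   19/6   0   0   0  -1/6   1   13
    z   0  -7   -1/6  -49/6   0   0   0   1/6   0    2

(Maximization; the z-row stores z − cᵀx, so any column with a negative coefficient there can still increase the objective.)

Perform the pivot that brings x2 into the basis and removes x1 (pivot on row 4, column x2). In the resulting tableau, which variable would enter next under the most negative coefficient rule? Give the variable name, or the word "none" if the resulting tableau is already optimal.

Pivot element 1. New z-row = old z-row − (-7)·(row 4/1).
Updated z-row coefficients: x1: 7, x2: 0, x3: 17/3, x4: -7/3, s1: 0, s2: 0, s3: 0, s4: 4/3, s5: 0.
The most negative is -7/3 in column x4, so x4 would enter next.

x4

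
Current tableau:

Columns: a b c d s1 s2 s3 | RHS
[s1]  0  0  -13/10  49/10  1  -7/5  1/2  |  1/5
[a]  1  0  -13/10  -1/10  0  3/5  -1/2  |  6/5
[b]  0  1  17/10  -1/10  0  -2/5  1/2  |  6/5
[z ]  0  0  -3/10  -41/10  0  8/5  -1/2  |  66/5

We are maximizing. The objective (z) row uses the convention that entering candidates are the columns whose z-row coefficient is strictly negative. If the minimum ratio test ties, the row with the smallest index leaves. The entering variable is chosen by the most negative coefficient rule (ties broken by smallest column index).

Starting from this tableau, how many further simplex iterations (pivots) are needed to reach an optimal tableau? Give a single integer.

2

pivot: d in, s1 out → z = 655/49
pivot: c in, b out → z = 589/41
No improving column remains; optimal.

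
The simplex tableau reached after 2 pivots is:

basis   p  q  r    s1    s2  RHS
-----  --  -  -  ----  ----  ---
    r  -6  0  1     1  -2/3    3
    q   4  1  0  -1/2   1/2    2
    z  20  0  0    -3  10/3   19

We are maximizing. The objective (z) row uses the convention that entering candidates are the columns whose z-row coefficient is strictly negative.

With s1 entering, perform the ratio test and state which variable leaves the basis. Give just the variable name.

Ratios: row 1 (r): 3/1 = 3; row 2 (q): entry -1/2 ≤ 0, skip.
Minimum ratio 3 is in the r row, so r leaves.

r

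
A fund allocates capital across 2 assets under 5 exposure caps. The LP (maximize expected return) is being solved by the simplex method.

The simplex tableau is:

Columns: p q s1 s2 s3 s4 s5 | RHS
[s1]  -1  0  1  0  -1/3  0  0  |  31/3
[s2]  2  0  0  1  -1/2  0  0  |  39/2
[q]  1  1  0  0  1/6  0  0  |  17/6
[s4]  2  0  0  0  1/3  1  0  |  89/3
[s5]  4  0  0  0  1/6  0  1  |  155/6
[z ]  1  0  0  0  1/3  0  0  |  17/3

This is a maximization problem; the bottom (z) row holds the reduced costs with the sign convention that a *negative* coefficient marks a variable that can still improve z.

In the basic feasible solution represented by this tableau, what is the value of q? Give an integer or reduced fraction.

q is basic (row 3); its value is the RHS of that row: 17/6.

17/6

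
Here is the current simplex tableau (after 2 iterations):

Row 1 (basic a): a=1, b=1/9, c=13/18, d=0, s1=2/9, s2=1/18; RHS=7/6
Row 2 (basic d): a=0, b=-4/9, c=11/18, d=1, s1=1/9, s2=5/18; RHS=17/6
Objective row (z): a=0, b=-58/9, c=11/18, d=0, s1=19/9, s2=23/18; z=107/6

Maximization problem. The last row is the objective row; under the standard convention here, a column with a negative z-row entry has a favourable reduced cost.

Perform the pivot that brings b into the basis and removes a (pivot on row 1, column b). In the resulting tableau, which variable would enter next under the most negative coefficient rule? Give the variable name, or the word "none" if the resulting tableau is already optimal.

Pivot element 1/9. New z-row = old z-row − (-58/9)·(row 1/(1/9)).
Updated z-row coefficients: a: 58, b: 0, c: 85/2, d: 0, s1: 15, s2: 9/2.
No coefficient is strictly negative; the tableau after this pivot is optimal.

none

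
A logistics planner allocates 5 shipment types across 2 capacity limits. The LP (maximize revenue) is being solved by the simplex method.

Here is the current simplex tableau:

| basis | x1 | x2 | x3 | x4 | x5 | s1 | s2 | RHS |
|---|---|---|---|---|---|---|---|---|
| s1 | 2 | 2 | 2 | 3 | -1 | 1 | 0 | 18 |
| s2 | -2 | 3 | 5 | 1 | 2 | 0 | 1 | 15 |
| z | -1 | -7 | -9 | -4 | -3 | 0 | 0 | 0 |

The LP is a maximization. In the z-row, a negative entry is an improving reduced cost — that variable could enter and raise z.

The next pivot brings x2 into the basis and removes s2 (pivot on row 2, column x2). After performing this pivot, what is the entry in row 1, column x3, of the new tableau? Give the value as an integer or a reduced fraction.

Pivot element is row 2, column x2: 3.
Normalize row 2: new (row 2, x3) = 5/3 = 5/3.
row 1 ← row 1 − 2·(new row 2): 2 − 2·(5/3) = -4/3.

-4/3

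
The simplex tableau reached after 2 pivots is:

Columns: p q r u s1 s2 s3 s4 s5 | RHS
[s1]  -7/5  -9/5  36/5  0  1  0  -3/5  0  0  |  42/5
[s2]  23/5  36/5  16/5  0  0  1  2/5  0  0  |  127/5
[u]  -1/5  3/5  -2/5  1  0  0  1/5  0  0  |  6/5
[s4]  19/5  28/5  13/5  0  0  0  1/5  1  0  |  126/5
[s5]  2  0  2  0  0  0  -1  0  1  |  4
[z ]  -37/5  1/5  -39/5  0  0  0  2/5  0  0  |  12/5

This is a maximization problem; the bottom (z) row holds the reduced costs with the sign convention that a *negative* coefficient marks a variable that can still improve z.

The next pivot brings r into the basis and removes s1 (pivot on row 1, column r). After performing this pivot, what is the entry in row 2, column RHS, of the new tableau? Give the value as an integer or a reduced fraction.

Pivot element is row 1, column r: 36/5.
Normalize row 1: new (row 1, RHS) = (42/5)/(36/5) = 7/6.
row 2 ← row 2 − (16/5)·(new row 1): 127/5 − (16/5)·(7/6) = 65/3.

65/3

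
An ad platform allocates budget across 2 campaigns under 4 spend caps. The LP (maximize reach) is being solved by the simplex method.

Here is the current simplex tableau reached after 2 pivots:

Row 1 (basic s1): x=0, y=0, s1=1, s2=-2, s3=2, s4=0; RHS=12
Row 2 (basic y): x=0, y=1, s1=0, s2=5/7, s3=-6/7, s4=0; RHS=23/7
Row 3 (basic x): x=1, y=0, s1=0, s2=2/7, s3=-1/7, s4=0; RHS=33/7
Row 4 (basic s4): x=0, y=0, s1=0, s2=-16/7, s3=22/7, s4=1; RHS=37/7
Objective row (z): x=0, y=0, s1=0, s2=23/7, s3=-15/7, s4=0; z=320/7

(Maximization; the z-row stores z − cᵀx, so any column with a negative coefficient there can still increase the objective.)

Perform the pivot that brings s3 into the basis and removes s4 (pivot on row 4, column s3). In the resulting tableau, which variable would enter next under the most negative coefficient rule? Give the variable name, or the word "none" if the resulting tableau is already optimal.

none

Pivot element 22/7. New z-row = old z-row − (-15/7)·(row 4/(22/7)).
Updated z-row coefficients: x: 0, y: 0, s1: 0, s2: 19/11, s3: 0, s4: 15/22.
No coefficient is strictly negative; the tableau after this pivot is optimal.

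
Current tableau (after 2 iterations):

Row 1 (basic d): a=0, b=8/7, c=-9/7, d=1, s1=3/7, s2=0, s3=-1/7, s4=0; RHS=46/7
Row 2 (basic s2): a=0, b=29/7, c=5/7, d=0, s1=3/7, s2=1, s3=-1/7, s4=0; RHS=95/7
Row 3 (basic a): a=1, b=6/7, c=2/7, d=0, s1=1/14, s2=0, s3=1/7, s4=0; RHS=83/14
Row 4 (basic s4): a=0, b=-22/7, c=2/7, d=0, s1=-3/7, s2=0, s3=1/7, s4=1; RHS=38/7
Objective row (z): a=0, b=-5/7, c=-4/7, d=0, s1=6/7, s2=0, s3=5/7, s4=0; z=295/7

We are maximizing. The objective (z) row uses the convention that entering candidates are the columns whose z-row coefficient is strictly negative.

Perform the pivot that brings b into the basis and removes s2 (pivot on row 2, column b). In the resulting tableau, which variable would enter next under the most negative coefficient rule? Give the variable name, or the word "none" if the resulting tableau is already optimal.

c

Pivot element 29/7. New z-row = old z-row − (-5/7)·(row 2/(29/7)).
Updated z-row coefficients: a: 0, b: 0, c: -13/29, d: 0, s1: 27/29, s2: 5/29, s3: 20/29, s4: 0.
The most negative is -13/29 in column c, so c would enter next.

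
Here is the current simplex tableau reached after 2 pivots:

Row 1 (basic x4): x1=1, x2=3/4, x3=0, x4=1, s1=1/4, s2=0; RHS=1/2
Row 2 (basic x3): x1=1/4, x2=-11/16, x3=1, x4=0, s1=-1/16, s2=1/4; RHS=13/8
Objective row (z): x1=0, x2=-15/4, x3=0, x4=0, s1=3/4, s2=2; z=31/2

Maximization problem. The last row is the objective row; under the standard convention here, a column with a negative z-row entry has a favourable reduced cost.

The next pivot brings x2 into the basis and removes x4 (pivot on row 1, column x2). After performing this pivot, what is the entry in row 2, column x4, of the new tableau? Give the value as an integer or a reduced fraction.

Pivot element is row 1, column x2: 3/4.
Normalize row 1: new (row 1, x4) = 1/(3/4) = 4/3.
row 2 ← row 2 − (-11/16)·(new row 1): 0 − (-11/16)·(4/3) = 11/12.

11/12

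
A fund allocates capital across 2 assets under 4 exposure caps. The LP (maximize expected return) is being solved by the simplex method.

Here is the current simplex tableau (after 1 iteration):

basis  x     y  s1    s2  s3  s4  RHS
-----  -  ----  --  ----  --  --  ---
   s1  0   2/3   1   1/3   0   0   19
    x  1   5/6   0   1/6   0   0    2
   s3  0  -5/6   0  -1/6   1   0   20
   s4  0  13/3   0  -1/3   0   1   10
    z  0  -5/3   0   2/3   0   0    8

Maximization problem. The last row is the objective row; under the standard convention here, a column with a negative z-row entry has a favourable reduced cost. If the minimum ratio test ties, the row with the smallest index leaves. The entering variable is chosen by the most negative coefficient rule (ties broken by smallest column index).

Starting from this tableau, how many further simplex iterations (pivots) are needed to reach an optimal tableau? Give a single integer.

pivot: y in, s4 out → z = 154/13
No improving column remains; optimal.

1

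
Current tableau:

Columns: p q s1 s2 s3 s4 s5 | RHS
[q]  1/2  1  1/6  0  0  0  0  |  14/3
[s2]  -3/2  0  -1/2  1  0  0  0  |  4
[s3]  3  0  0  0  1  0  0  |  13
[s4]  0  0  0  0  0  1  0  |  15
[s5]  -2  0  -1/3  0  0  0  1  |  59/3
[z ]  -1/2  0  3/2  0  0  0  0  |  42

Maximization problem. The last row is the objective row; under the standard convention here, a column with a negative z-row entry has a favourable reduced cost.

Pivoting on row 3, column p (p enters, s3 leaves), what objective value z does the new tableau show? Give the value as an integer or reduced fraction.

Minimum ratio for p: 13/3 = 13/3.
z changes by −(z-row coeff of p)·ratio = −(-1/2)·(13/3) = 13/6.
New z = 42 + (13/6) = 265/6.

265/6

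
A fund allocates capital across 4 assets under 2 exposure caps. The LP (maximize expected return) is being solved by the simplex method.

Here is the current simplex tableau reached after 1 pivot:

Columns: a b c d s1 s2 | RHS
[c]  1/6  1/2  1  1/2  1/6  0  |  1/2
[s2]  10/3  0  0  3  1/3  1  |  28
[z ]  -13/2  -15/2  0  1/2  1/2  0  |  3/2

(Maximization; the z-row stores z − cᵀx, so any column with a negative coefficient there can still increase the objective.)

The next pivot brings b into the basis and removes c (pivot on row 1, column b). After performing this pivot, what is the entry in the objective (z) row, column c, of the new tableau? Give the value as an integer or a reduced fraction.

Pivot element is row 1, column b: 1/2.
Normalize row 1: new (row 1, c) = 1/(1/2) = 2.
z-row ← z-row − (-15/2)·(new row 1): 0 − (-15/2)·2 = 15.

15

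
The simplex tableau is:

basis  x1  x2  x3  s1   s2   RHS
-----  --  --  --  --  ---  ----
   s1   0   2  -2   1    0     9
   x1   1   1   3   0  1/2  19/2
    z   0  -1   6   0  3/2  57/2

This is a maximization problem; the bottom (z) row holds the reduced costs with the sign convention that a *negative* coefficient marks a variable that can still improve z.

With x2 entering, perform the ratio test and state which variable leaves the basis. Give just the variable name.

Ratios: row 1 (s1): 9/2 = 9/2; row 2 (x1): (19/2)/1 = 19/2.
Minimum ratio 9/2 is in the s1 row, so s1 leaves.

s1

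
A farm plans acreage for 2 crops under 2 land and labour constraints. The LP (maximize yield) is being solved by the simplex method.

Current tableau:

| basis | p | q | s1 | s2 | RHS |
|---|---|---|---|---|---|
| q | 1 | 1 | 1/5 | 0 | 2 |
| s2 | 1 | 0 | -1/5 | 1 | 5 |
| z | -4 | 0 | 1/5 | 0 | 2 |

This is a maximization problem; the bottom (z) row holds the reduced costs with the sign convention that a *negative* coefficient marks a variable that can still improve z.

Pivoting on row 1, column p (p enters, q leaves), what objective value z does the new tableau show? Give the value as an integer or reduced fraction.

10

Minimum ratio for p: 2/1 = 2.
z changes by −(z-row coeff of p)·ratio = −(-4)·2 = 8.
New z = 2 + 8 = 10.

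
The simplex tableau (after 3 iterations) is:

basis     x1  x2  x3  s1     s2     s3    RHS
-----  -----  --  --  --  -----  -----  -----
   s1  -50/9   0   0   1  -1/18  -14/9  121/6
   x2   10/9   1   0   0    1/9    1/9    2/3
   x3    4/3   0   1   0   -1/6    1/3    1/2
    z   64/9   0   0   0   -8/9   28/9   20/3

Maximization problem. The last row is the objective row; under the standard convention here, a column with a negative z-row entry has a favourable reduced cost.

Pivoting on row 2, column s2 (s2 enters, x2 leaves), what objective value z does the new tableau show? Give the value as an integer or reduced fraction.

12

Minimum ratio for s2: (2/3)/(1/9) = 6.
z changes by −(z-row coeff of s2)·ratio = −(-8/9)·6 = 16/3.
New z = 20/3 + (16/3) = 12.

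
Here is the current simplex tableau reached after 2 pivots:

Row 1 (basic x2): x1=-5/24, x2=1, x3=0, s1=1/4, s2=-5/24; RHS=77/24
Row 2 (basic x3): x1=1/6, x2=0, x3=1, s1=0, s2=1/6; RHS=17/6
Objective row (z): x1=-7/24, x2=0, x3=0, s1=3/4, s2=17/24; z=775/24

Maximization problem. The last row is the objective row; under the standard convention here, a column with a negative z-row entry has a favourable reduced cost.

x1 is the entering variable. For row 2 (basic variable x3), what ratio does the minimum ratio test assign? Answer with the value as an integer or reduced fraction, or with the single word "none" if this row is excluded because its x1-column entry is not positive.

17

Ratio = RHS / (x1 entry) = (17/6) / (1/6) = 17.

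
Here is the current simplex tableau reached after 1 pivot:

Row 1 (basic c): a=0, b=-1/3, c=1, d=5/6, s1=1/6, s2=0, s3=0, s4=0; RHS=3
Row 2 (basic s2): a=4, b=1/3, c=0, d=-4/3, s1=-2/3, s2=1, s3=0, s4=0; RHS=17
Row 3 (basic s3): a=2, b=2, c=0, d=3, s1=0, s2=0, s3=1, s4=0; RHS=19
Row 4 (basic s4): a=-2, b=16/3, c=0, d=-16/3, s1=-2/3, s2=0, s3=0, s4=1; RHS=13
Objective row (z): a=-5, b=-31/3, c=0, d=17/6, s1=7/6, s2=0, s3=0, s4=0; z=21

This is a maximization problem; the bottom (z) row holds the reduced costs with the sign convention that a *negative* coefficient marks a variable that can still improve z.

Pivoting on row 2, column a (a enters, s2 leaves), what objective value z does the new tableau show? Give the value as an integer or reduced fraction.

169/4

Minimum ratio for a: 17/4 = 17/4.
z changes by −(z-row coeff of a)·ratio = −(-5)·(17/4) = 85/4.
New z = 21 + (85/4) = 169/4.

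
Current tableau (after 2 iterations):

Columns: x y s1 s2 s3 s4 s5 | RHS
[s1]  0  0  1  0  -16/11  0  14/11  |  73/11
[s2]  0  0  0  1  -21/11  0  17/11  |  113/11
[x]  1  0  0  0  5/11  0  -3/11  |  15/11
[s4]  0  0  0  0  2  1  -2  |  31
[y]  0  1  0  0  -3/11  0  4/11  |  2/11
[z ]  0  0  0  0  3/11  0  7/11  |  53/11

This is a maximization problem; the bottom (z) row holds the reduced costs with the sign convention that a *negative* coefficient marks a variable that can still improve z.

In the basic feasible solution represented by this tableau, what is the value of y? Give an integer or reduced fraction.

y is basic (row 5); its value is the RHS of that row: 2/11.

2/11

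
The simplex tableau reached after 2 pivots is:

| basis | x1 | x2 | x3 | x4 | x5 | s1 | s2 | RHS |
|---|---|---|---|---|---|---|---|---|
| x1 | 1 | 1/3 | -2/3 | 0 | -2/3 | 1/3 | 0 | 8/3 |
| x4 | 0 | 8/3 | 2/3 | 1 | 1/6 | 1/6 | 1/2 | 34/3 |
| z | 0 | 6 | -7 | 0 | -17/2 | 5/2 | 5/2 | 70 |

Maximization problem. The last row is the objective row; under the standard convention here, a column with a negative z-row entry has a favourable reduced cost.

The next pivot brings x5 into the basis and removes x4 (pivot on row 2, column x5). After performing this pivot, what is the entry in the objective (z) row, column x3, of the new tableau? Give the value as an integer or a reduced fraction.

Pivot element is row 2, column x5: 1/6.
Normalize row 2: new (row 2, x3) = (2/3)/(1/6) = 4.
z-row ← z-row − (-17/2)·(new row 2): -7 − (-17/2)·4 = 27.

27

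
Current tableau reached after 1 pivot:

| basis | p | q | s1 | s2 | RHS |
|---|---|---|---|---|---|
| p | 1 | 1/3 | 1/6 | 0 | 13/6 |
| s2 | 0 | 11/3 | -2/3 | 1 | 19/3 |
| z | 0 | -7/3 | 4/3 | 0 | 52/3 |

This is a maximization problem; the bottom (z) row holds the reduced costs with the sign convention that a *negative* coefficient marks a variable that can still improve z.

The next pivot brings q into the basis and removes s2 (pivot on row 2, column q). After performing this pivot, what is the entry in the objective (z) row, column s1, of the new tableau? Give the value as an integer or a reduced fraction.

10/11

Pivot element is row 2, column q: 11/3.
Normalize row 2: new (row 2, s1) = (-2/3)/(11/3) = -2/11.
z-row ← z-row − (-7/3)·(new row 2): 4/3 − (-7/3)·(-2/11) = 10/11.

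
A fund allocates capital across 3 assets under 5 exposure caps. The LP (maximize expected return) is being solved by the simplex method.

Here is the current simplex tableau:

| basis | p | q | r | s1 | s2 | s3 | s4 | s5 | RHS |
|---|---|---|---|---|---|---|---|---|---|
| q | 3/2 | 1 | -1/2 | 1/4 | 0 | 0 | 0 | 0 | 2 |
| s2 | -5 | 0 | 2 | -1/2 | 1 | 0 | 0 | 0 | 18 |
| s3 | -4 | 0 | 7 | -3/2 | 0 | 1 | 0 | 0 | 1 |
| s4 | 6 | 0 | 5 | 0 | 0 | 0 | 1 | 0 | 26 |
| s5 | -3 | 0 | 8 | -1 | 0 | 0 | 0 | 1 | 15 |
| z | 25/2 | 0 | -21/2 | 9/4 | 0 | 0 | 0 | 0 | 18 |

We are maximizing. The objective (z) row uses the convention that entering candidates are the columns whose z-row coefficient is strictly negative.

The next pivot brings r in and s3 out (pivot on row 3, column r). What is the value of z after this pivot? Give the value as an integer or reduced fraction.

39/2

Minimum ratio for r: 1/7 = 1/7.
z changes by −(z-row coeff of r)·ratio = −(-21/2)·(1/7) = 3/2.
New z = 18 + (3/2) = 39/2.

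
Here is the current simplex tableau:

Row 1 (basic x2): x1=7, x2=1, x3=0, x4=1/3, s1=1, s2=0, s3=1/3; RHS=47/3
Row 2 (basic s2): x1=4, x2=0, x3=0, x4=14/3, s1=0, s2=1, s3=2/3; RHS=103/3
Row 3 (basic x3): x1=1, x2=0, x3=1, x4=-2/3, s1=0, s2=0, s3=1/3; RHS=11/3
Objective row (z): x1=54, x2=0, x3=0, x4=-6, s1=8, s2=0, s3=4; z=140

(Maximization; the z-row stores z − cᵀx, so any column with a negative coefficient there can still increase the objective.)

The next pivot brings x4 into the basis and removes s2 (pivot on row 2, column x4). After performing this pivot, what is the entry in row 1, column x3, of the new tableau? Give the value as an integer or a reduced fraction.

Pivot element is row 2, column x4: 14/3.
Normalize row 2: new (row 2, x3) = 0/(14/3) = 0.
row 1 ← row 1 − (1/3)·(new row 2): 0 − (1/3)·0 = 0.

0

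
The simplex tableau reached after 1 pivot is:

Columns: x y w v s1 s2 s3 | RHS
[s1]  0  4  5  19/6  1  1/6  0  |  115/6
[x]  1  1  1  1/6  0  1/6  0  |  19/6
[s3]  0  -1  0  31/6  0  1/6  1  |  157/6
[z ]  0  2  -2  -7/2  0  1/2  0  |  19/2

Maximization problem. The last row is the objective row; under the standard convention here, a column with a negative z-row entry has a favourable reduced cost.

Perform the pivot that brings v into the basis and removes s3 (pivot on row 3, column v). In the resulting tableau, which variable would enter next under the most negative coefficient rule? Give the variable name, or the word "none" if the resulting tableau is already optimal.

w

Pivot element 31/6. New z-row = old z-row − (-7/2)·(row 3/(31/6)).
Updated z-row coefficients: x: 0, y: 41/31, w: -2, v: 0, s1: 0, s2: 19/31, s3: 21/31.
The most negative is -2 in column w, so w would enter next.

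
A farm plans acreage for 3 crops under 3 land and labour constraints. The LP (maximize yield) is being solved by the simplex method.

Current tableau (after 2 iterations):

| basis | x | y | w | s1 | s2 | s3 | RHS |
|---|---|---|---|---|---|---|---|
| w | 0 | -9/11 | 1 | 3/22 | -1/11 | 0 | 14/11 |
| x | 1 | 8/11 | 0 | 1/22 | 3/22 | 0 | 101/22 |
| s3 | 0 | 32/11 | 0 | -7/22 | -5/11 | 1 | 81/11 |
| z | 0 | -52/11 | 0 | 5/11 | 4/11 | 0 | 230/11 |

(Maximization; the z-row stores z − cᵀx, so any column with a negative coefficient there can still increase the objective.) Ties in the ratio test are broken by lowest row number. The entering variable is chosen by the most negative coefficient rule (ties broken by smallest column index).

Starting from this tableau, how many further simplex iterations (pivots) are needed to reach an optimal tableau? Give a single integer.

pivot: y in, s3 out → z = 263/8
pivot: s2 in, x out → z = 37
No improving column remains; optimal.

2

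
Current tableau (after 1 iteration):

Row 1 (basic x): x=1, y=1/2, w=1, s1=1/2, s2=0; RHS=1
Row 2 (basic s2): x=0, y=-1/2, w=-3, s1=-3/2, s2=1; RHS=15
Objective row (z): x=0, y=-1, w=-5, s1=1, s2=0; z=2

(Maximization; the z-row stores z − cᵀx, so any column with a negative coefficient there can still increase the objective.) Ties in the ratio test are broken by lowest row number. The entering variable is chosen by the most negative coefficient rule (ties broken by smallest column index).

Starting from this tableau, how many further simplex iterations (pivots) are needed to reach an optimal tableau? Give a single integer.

pivot: w in, x out → z = 7
No improving column remains; optimal.

1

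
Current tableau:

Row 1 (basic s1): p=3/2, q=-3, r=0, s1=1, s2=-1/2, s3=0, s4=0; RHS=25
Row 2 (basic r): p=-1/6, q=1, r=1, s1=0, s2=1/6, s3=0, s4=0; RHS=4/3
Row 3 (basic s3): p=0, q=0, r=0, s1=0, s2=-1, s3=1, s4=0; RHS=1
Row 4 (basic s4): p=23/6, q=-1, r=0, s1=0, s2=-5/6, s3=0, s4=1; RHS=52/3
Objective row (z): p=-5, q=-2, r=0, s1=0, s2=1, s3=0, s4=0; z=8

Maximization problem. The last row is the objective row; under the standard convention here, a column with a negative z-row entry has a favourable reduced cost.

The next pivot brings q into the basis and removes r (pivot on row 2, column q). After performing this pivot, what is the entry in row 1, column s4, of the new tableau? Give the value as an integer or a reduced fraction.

0

Pivot element is row 2, column q: 1.
Normalize row 2: new (row 2, s4) = 0/1 = 0.
row 1 ← row 1 − (-3)·(new row 2): 0 − (-3)·0 = 0.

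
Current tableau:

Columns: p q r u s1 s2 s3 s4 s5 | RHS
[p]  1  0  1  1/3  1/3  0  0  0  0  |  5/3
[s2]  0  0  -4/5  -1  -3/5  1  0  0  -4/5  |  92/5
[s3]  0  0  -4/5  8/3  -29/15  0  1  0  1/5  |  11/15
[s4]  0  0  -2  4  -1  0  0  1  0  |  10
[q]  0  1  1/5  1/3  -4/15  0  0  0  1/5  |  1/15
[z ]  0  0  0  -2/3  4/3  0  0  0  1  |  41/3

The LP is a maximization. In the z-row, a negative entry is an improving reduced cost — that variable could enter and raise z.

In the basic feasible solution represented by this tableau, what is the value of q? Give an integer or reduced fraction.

1/15

q is basic (row 5); its value is the RHS of that row: 1/15.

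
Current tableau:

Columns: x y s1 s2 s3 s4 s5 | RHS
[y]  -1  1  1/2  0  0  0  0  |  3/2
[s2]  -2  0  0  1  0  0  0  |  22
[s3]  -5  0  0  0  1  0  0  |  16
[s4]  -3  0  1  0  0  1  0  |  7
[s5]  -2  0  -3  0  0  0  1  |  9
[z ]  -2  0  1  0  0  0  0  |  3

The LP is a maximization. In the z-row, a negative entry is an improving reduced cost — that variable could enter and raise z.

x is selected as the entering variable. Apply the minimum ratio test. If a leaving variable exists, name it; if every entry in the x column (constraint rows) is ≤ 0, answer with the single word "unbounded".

x-column entries: row 1: -1, row 2: -2, row 3: -5, row 4: -3, row 5: -2. All ≤ 0, so x can increase without bound; the LP is unbounded in this direction.

unbounded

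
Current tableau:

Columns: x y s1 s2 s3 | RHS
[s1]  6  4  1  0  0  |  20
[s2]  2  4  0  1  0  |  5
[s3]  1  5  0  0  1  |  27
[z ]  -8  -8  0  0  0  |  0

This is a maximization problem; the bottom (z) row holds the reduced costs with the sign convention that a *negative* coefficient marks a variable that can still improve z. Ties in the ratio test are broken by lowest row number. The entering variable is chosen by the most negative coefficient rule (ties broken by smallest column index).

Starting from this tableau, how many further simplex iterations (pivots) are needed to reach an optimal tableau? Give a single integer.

1

pivot: x in, s2 out → z = 20
No improving column remains; optimal.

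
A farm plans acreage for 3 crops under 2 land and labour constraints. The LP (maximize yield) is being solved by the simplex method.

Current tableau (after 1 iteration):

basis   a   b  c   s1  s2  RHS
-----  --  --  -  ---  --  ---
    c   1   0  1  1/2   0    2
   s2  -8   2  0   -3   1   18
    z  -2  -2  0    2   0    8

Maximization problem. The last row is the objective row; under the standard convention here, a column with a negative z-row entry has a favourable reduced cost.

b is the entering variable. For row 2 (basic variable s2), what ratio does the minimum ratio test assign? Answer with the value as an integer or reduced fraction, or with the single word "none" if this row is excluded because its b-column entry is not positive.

Ratio = RHS / (b entry) = 18 / 2 = 9.

9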